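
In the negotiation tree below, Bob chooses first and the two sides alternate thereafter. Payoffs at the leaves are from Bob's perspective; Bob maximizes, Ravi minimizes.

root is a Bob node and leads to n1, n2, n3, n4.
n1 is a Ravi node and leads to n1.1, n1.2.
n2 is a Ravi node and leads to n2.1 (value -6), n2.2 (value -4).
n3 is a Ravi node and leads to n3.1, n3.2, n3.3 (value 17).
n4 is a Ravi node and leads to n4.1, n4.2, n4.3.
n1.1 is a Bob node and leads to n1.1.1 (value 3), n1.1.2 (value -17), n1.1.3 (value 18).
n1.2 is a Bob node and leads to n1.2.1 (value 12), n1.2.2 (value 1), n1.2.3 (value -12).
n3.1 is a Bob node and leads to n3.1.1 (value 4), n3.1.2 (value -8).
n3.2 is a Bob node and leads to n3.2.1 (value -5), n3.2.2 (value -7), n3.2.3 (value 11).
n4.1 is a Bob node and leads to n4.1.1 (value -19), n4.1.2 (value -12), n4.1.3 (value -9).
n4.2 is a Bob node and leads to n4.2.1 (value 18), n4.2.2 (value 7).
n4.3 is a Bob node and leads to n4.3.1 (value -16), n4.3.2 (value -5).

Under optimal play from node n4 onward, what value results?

-9

n4.1 (Bob): max(-19, -12, -9) = -9
n4.2 (Bob): max(18, 7) = 18
n4.3 (Bob): max(-16, -5) = -5
n4 (Ravi): min(-9, 18, -5) = -9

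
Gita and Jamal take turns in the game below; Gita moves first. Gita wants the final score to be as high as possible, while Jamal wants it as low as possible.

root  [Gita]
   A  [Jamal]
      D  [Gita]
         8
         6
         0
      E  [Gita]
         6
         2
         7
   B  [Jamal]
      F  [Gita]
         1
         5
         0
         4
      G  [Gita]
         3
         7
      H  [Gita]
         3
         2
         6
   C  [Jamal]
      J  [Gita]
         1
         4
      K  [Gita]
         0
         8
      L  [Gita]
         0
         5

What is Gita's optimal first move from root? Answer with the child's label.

A

D (Gita): max(8, 6, 0) = 8
E (Gita): max(6, 2, 7) = 7
A (Jamal): min(8, 7) = 7
F (Gita): max(1, 5, 0, 4) = 5
G (Gita): max(3, 7) = 7
H (Gita): max(3, 2, 6) = 6
B (Jamal): min(5, 7, 6) = 5
J (Gita): max(1, 4) = 4
K (Gita): max(0, 8) = 8
L (Gita): max(0, 5) = 5
C (Jamal): min(4, 8, 5) = 4
root (Gita): max(7, 5, 4) = 7
Gita at root wants the highest of {A=7, B=5, C=4}, so chooses A.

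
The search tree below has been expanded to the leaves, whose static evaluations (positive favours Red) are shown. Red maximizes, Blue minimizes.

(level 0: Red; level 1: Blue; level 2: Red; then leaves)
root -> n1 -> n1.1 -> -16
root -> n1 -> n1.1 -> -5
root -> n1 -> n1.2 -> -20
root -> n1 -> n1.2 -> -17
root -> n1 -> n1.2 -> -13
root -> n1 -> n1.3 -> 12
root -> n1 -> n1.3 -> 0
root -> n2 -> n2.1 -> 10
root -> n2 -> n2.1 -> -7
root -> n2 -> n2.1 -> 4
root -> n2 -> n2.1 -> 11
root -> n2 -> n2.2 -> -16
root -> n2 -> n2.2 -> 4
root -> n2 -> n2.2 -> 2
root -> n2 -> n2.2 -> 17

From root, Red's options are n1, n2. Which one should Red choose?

n2

n1.1 (Red): max(-16, -5) = -5
n1.2 (Red): max(-20, -17, -13) = -13
n1.3 (Red): max(12, 0) = 12
n1 (Blue): min(-5, -13, 12) = -13
n2.1 (Red): max(10, -7, 4, 11) = 11
n2.2 (Red): max(-16, 4, 2, 17) = 17
n2 (Blue): min(11, 17) = 11
root (Red): max(-13, 11) = 11
Red at root wants the highest of {n1=-13, n2=11}, so chooses n2.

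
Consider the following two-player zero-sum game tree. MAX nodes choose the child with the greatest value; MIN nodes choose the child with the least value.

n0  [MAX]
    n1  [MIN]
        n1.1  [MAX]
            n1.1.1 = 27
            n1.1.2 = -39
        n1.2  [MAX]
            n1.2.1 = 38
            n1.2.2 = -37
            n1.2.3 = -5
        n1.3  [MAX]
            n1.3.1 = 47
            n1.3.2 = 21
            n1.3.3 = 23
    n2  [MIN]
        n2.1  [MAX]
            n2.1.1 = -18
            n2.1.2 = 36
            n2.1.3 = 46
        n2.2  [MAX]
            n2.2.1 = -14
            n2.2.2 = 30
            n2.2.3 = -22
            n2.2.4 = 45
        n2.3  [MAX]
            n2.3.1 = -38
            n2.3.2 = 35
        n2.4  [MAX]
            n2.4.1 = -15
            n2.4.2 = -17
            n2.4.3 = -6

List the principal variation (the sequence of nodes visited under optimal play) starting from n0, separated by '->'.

n1.1 (MAX): max(27, -39) = 27
n1.2 (MAX): max(38, -37, -5) = 38
n1.3 (MAX): max(47, 21, 23) = 47
n1 (MIN): min(27, 38, 47) = 27
n2.1 (MAX): max(-18, 36, 46) = 46
n2.2 (MAX): max(-14, 30, -22, 45) = 45
n2.3 (MAX): max(-38, 35) = 35
n2.4 (MAX): max(-15, -17, -6) = -6
n2 (MIN): min(46, 45, 35, -6) = -6
n0 (MAX): max(27, -6) = 27
At n0, MAX picks n1 (highest: 27).
At n1, MIN picks n1.1 (lowest: 27).
At n1.1, MAX picks n1.1.1 (highest: 27).
Terminal value 27.

n0 -> n1 -> n1.1 -> n1.1.1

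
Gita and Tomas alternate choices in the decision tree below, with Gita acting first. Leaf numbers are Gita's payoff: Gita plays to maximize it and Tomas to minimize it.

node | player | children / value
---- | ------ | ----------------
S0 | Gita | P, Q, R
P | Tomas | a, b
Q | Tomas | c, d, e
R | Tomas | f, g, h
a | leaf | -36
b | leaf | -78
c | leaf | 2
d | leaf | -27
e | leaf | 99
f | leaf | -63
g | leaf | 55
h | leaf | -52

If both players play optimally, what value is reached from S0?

P (Tomas): min(-36, -78) = -78
Q (Tomas): min(2, -27, 99) = -27
R (Tomas): min(-63, 55, -52) = -63
S0 (Gita): max(-78, -27, -63) = -27

-27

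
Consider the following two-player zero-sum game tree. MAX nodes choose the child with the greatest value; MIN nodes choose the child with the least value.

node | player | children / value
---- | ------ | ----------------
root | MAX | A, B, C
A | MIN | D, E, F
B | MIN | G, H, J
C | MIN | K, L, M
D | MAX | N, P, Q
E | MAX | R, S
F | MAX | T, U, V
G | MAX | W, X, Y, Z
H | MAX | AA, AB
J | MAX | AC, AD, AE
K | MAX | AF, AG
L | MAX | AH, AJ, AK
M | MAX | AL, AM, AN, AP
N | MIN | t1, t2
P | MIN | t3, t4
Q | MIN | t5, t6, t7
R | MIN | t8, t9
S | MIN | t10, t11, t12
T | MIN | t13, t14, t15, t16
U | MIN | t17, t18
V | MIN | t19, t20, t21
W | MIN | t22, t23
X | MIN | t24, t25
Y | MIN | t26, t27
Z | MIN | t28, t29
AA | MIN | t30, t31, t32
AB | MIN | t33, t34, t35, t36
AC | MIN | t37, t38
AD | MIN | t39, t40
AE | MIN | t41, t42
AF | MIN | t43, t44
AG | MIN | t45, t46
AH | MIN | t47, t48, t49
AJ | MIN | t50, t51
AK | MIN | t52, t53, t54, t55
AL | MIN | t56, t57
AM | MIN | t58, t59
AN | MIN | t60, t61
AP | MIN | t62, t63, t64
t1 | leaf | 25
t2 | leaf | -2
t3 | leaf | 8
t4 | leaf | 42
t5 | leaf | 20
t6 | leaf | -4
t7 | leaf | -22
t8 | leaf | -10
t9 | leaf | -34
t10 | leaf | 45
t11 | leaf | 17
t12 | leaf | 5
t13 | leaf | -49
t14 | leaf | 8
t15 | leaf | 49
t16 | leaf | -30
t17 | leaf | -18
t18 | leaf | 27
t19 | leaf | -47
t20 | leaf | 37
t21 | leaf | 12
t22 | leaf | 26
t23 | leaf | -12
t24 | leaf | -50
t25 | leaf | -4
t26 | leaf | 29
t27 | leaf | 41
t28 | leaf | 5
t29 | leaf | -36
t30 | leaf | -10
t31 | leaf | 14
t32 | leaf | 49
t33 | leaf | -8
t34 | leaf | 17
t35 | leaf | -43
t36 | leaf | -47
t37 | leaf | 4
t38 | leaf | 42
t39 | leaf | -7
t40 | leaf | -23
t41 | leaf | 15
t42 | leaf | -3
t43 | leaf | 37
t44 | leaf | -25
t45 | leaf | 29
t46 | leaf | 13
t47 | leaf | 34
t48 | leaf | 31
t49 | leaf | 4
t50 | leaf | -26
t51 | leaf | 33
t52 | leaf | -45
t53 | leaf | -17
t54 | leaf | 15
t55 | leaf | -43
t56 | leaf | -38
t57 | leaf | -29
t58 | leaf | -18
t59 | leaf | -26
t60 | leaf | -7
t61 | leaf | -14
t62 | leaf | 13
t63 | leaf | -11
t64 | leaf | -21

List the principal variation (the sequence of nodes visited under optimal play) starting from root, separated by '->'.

root -> B -> H -> AA -> t30

N (MIN): min(25, -2) = -2
P (MIN): min(8, 42) = 8
Q (MIN): min(20, -4, -22) = -22
D (MAX): max(-2, 8, -22) = 8
R (MIN): min(-10, -34) = -34
S (MIN): min(45, 17, 5) = 5
E (MAX): max(-34, 5) = 5
T (MIN): min(-49, 8, 49, -30) = -49
U (MIN): min(-18, 27) = -18
V (MIN): min(-47, 37, 12) = -47
F (MAX): max(-49, -18, -47) = -18
A (MIN): min(8, 5, -18) = -18
W (MIN): min(26, -12) = -12
X (MIN): min(-50, -4) = -50
Y (MIN): min(29, 41) = 29
Z (MIN): min(5, -36) = -36
G (MAX): max(-12, -50, 29, -36) = 29
AA (MIN): min(-10, 14, 49) = -10
AB (MIN): min(-8, 17, -43, -47) = -47
H (MAX): max(-10, -47) = -10
AC (MIN): min(4, 42) = 4
AD (MIN): min(-7, -23) = -23
AE (MIN): min(15, -3) = -3
J (MAX): max(4, -23, -3) = 4
B (MIN): min(29, -10, 4) = -10
AF (MIN): min(37, -25) = -25
AG (MIN): min(29, 13) = 13
K (MAX): max(-25, 13) = 13
AH (MIN): min(34, 31, 4) = 4
AJ (MIN): min(-26, 33) = -26
AK (MIN): min(-45, -17, 15, -43) = -45
L (MAX): max(4, -26, -45) = 4
AL (MIN): min(-38, -29) = -38
AM (MIN): min(-18, -26) = -26
AN (MIN): min(-7, -14) = -14
AP (MIN): min(13, -11, -21) = -21
M (MAX): max(-38, -26, -14, -21) = -14
C (MIN): min(13, 4, -14) = -14
root (MAX): max(-18, -10, -14) = -10
At root, MAX picks B (highest: -10).
At B, MIN picks H (lowest: -10).
At H, MAX picks AA (highest: -10).
At AA, MIN picks t30 (lowest: -10).
Terminal value -10.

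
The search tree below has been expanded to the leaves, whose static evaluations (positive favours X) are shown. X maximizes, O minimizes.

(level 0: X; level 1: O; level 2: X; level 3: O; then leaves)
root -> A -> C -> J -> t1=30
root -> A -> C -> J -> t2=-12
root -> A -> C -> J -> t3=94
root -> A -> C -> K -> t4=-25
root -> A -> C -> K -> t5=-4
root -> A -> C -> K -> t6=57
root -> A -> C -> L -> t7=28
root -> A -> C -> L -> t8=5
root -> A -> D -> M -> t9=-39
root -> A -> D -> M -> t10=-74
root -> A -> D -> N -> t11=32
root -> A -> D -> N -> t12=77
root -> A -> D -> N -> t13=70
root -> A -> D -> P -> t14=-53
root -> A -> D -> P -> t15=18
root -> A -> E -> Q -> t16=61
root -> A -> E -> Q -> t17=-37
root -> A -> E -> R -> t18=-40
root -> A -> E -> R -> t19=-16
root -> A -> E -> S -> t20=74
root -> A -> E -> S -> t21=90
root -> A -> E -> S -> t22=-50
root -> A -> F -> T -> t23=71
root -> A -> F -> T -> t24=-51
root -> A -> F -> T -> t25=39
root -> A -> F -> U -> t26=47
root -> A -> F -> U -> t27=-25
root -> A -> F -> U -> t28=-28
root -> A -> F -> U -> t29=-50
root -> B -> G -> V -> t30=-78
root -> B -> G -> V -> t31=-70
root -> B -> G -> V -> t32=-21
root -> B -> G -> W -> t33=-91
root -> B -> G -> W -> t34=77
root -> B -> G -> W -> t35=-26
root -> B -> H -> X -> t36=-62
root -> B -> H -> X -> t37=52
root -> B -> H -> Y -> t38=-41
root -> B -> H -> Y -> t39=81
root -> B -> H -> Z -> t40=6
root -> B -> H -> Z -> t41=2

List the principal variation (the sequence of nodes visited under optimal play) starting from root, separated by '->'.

J (O): min(30, -12, 94) = -12
K (O): min(-25, -4, 57) = -25
L (O): min(28, 5) = 5
C (X): max(-12, -25, 5) = 5
M (O): min(-39, -74) = -74
N (O): min(32, 77, 70) = 32
P (O): min(-53, 18) = -53
D (X): max(-74, 32, -53) = 32
Q (O): min(61, -37) = -37
R (O): min(-40, -16) = -40
S (O): min(74, 90, -50) = -50
E (X): max(-37, -40, -50) = -37
T (O): min(71, -51, 39) = -51
U (O): min(47, -25, -28, -50) = -50
F (X): max(-51, -50) = -50
A (O): min(5, 32, -37, -50) = -50
V (O): min(-78, -70, -21) = -78
W (O): min(-91, 77, -26) = -91
G (X): max(-78, -91) = -78
X (O): min(-62, 52) = -62
Y (O): min(-41, 81) = -41
Z (O): min(6, 2) = 2
H (X): max(-62, -41, 2) = 2
B (O): min(-78, 2) = -78
root (X): max(-50, -78) = -50
At root, X picks A (highest: -50).
At A, O picks F (lowest: -50).
At F, X picks U (highest: -50).
At U, O picks t29 (lowest: -50).
Terminal value -50.

root -> A -> F -> U -> t29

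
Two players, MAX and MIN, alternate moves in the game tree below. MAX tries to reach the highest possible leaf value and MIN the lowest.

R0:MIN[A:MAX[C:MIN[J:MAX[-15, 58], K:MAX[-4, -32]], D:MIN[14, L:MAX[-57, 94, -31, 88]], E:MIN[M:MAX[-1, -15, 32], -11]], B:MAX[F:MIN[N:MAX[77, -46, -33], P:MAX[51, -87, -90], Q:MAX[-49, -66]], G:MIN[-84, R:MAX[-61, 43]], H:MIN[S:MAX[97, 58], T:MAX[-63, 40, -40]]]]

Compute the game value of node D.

L (MAX): max(-57, 94, -31, 88) = 94
D (MIN): min(14, 94) = 14

14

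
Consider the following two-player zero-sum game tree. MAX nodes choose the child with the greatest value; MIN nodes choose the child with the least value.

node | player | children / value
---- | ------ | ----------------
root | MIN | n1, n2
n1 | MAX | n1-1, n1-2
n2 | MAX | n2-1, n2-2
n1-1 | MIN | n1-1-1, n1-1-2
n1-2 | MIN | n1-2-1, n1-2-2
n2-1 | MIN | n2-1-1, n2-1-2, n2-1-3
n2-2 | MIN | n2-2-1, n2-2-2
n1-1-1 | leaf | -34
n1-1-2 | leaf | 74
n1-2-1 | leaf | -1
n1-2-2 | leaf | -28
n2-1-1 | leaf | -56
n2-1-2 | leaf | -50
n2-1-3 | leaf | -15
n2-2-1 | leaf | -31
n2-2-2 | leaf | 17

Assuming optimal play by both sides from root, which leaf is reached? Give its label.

n2-2-1

n1-1 (MIN): min(-34, 74) = -34
n1-2 (MIN): min(-1, -28) = -28
n1 (MAX): max(-34, -28) = -28
n2-1 (MIN): min(-56, -50, -15) = -56
n2-2 (MIN): min(-31, 17) = -31
n2 (MAX): max(-56, -31) = -31
root (MIN): min(-28, -31) = -31
At root, MIN picks n2 (lowest: -31).
At n2, MAX picks n2-2 (highest: -31).
At n2-2, MIN picks n2-2-1 (lowest: -31).
Terminal value -31.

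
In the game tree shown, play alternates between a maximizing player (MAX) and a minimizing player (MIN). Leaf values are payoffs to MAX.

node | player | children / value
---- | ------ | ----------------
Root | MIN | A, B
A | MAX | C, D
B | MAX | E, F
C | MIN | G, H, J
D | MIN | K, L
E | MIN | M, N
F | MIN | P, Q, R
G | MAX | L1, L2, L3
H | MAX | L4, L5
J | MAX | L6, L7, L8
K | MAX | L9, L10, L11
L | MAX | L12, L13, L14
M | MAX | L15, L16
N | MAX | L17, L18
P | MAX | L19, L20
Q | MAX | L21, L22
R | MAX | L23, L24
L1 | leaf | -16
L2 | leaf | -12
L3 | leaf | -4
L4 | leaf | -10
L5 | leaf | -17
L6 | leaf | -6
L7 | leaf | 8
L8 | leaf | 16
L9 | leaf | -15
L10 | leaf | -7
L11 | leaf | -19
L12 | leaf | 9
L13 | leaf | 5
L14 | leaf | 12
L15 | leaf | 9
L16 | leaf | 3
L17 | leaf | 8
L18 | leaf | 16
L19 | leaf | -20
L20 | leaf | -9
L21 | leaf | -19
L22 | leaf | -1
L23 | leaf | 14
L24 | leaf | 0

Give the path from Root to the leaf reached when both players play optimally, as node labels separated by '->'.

G (MAX): max(-16, -12, -4) = -4
H (MAX): max(-10, -17) = -10
J (MAX): max(-6, 8, 16) = 16
C (MIN): min(-4, -10, 16) = -10
K (MAX): max(-15, -7, -19) = -7
L (MAX): max(9, 5, 12) = 12
D (MIN): min(-7, 12) = -7
A (MAX): max(-10, -7) = -7
M (MAX): max(9, 3) = 9
N (MAX): max(8, 16) = 16
E (MIN): min(9, 16) = 9
P (MAX): max(-20, -9) = -9
Q (MAX): max(-19, -1) = -1
R (MAX): max(14, 0) = 14
F (MIN): min(-9, -1, 14) = -9
B (MAX): max(9, -9) = 9
Root (MIN): min(-7, 9) = -7
At Root, MIN picks A (lowest: -7).
At A, MAX picks D (highest: -7).
At D, MIN picks K (lowest: -7).
At K, MAX picks L10 (highest: -7).
Terminal value -7.

Root -> A -> D -> K -> L10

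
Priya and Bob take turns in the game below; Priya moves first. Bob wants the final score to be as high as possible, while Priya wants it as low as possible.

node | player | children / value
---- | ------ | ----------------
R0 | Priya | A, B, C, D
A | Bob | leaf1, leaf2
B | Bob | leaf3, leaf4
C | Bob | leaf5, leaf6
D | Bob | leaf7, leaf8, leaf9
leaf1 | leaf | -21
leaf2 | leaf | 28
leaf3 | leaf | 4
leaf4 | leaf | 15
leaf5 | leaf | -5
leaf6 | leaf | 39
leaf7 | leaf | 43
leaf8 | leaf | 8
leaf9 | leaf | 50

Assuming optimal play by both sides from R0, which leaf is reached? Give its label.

leaf4

A (Bob): max(-21, 28) = 28
B (Bob): max(4, 15) = 15
C (Bob): max(-5, 39) = 39
D (Bob): max(43, 8, 50) = 50
R0 (Priya): min(28, 15, 39, 50) = 15
At R0, Priya picks B (lowest: 15).
At B, Bob picks leaf4 (highest: 15).
Terminal value 15.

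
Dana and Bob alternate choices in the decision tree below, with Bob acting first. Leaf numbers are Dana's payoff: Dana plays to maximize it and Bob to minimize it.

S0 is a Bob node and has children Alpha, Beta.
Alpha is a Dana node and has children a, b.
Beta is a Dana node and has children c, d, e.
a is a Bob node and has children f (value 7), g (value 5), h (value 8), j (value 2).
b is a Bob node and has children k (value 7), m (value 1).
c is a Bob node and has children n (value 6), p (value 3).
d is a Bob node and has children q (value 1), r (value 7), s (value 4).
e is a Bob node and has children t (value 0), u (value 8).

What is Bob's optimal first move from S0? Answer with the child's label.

a (Bob): min(7, 5, 8, 2) = 2
b (Bob): min(7, 1) = 1
Alpha (Dana): max(2, 1) = 2
c (Bob): min(6, 3) = 3
d (Bob): min(1, 7, 4) = 1
e (Bob): min(0, 8) = 0
Beta (Dana): max(3, 1, 0) = 3
S0 (Bob): min(2, 3) = 2
Bob at S0 wants the lowest of {Alpha=2, Beta=3}, so chooses Alpha.

Alpha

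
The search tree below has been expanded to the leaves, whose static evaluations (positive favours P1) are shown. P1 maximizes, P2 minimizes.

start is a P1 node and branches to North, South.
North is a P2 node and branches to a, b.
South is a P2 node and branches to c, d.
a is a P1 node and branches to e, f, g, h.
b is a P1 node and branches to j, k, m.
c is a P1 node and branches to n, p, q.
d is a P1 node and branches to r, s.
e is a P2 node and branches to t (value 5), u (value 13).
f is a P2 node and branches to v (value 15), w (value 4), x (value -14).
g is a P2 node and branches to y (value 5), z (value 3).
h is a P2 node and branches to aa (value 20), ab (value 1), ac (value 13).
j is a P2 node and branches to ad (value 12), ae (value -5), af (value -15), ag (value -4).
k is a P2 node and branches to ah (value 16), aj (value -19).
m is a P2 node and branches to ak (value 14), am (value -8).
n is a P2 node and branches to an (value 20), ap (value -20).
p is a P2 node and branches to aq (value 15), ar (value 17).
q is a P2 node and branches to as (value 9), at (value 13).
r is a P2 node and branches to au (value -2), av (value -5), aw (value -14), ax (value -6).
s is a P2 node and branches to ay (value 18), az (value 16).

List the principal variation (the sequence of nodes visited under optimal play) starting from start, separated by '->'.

e (P2): min(5, 13) = 5
f (P2): min(15, 4, -14) = -14
g (P2): min(5, 3) = 3
h (P2): min(20, 1, 13) = 1
a (P1): max(5, -14, 3, 1) = 5
j (P2): min(12, -5, -15, -4) = -15
k (P2): min(16, -19) = -19
m (P2): min(14, -8) = -8
b (P1): max(-15, -19, -8) = -8
North (P2): min(5, -8) = -8
n (P2): min(20, -20) = -20
p (P2): min(15, 17) = 15
q (P2): min(9, 13) = 9
c (P1): max(-20, 15, 9) = 15
r (P2): min(-2, -5, -14, -6) = -14
s (P2): min(18, 16) = 16
d (P1): max(-14, 16) = 16
South (P2): min(15, 16) = 15
start (P1): max(-8, 15) = 15
At start, P1 picks South (highest: 15).
At South, P2 picks c (lowest: 15).
At c, P1 picks p (highest: 15).
At p, P2 picks aq (lowest: 15).
Terminal value 15.

start -> South -> c -> p -> aq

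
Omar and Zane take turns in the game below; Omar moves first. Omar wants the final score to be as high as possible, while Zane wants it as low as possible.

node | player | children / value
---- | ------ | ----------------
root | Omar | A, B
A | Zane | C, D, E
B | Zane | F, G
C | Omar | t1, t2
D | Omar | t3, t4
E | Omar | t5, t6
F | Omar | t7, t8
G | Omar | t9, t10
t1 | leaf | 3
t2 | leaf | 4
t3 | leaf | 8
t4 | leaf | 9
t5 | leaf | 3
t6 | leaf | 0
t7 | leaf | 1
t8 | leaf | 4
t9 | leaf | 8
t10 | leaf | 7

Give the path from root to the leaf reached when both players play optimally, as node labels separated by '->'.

root -> B -> F -> t8

C (Omar): max(3, 4) = 4
D (Omar): max(8, 9) = 9
E (Omar): max(3, 0) = 3
A (Zane): min(4, 9, 3) = 3
F (Omar): max(1, 4) = 4
G (Omar): max(8, 7) = 8
B (Zane): min(4, 8) = 4
root (Omar): max(3, 4) = 4
At root, Omar picks B (highest: 4).
At B, Zane picks F (lowest: 4).
At F, Omar picks t8 (highest: 4).
Terminal value 4.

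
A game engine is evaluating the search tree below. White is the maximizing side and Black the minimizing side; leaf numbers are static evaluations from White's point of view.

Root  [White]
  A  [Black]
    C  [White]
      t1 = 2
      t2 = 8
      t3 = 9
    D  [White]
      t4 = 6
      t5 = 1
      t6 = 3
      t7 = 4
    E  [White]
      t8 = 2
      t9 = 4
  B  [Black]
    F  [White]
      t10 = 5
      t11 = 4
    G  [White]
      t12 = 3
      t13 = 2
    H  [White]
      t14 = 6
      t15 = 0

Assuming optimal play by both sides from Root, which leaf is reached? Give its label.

t9

C (White): max(2, 8, 9) = 9
D (White): max(6, 1, 3, 4) = 6
E (White): max(2, 4) = 4
A (Black): min(9, 6, 4) = 4
F (White): max(5, 4) = 5
G (White): max(3, 2) = 3
H (White): max(6, 0) = 6
B (Black): min(5, 3, 6) = 3
Root (White): max(4, 3) = 4
At Root, White picks A (highest: 4).
At A, Black picks E (lowest: 4).
At E, White picks t9 (highest: 4).
Terminal value 4.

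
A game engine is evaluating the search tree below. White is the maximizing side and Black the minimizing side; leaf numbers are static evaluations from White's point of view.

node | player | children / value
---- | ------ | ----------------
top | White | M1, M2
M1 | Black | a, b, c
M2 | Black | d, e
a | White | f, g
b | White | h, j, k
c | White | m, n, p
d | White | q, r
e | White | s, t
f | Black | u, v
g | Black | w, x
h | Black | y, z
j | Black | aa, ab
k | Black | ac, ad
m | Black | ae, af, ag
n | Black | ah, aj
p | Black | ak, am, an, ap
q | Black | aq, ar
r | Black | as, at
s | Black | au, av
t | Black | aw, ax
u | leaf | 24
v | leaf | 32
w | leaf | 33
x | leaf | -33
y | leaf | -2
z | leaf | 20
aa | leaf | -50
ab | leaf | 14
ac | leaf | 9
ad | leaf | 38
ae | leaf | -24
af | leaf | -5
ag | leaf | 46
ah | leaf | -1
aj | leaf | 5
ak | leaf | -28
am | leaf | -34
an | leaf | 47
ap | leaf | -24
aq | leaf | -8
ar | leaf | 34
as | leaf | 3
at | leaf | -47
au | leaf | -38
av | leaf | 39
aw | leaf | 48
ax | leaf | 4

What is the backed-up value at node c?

m (Black): min(-24, -5, 46) = -24
n (Black): min(-1, 5) = -1
p (Black): min(-28, -34, 47, -24) = -34
c (White): max(-24, -1, -34) = -1

-1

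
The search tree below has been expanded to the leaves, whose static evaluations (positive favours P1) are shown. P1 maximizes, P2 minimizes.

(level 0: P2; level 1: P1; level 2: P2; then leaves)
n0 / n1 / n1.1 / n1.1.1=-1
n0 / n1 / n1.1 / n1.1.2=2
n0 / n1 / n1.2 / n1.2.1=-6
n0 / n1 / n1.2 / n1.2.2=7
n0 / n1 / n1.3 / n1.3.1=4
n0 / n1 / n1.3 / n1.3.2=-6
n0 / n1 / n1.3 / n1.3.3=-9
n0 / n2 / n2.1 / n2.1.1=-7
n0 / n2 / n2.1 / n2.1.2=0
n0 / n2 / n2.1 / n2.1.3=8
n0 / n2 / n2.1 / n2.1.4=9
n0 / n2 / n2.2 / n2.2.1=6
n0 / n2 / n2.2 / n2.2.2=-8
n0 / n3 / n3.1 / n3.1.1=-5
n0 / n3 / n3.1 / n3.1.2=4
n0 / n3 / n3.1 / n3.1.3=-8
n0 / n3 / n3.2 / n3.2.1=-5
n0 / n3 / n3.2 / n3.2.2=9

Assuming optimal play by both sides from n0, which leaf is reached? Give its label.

n1.1 (P2): min(-1, 2) = -1
n1.2 (P2): min(-6, 7) = -6
n1.3 (P2): min(4, -6, -9) = -9
n1 (P1): max(-1, -6, -9) = -1
n2.1 (P2): min(-7, 0, 8, 9) = -7
n2.2 (P2): min(6, -8) = -8
n2 (P1): max(-7, -8) = -7
n3.1 (P2): min(-5, 4, -8) = -8
n3.2 (P2): min(-5, 9) = -5
n3 (P1): max(-8, -5) = -5
n0 (P2): min(-1, -7, -5) = -7
At n0, P2 picks n2 (lowest: -7).
At n2, P1 picks n2.1 (highest: -7).
At n2.1, P2 picks n2.1.1 (lowest: -7).
Terminal value -7.

n2.1.1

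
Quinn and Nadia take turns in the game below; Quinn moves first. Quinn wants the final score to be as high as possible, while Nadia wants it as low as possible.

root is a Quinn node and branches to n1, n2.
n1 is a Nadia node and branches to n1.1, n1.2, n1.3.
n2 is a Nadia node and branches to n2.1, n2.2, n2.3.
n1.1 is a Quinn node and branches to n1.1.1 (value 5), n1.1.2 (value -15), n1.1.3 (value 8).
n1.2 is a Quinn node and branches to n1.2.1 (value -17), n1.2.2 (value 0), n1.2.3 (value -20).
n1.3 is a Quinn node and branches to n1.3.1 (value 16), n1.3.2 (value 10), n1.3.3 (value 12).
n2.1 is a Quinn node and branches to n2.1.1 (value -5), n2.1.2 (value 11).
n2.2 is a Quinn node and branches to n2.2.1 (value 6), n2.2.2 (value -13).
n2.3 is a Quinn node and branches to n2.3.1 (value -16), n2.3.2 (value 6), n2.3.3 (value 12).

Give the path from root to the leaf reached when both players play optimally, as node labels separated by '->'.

n1.1 (Quinn): max(5, -15, 8) = 8
n1.2 (Quinn): max(-17, 0, -20) = 0
n1.3 (Quinn): max(16, 10, 12) = 16
n1 (Nadia): min(8, 0, 16) = 0
n2.1 (Quinn): max(-5, 11) = 11
n2.2 (Quinn): max(6, -13) = 6
n2.3 (Quinn): max(-16, 6, 12) = 12
n2 (Nadia): min(11, 6, 12) = 6
root (Quinn): max(0, 6) = 6
At root, Quinn picks n2 (highest: 6).
At n2, Nadia picks n2.2 (lowest: 6).
At n2.2, Quinn picks n2.2.1 (highest: 6).
Terminal value 6.

root -> n2 -> n2.2 -> n2.2.1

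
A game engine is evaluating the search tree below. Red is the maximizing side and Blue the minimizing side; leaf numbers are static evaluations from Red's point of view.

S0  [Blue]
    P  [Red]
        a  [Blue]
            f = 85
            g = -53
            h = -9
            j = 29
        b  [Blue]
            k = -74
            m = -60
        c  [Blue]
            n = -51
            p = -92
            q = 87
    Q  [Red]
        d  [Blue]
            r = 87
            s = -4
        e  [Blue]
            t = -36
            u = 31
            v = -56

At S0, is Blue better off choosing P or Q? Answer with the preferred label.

P

a (Blue): min(85, -53, -9, 29) = -53
b (Blue): min(-74, -60) = -74
c (Blue): min(-51, -92, 87) = -92
P (Red): max(-53, -74, -92) = -53
d (Blue): min(87, -4) = -4
e (Blue): min(-36, 31, -56) = -56
Q (Red): max(-4, -56) = -4
Blue prefers the lower value; P=-53, Q=-4. P is better since -53 < -4.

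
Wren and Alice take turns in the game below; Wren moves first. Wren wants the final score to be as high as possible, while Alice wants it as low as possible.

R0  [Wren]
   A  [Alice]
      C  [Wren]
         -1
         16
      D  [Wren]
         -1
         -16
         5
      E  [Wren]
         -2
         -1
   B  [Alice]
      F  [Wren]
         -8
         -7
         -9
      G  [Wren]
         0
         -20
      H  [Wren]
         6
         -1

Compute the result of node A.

-1

C (Wren): max(-1, 16) = 16
D (Wren): max(-1, -16, 5) = 5
E (Wren): max(-2, -1) = -1
A (Alice): min(16, 5, -1) = -1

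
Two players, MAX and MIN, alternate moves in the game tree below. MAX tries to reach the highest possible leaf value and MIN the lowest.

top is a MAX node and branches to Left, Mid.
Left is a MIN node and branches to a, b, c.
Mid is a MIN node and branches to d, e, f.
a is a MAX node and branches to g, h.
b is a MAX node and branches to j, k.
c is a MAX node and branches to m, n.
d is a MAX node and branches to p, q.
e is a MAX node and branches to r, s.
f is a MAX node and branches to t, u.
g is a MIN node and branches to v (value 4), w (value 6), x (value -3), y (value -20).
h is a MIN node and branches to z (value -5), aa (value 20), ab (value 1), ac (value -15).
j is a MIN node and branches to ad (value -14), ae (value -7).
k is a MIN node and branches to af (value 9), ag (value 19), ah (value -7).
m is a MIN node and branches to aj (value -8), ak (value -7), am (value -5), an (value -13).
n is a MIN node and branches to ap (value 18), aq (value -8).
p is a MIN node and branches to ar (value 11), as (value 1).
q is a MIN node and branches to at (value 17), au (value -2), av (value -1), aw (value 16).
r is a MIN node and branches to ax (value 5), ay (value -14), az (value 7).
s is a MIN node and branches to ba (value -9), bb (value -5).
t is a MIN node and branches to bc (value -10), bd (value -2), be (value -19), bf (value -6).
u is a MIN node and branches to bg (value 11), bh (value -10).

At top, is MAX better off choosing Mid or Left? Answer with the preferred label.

p (MIN): min(11, 1) = 1
q (MIN): min(17, -2, -1, 16) = -2
d (MAX): max(1, -2) = 1
r (MIN): min(5, -14, 7) = -14
s (MIN): min(-9, -5) = -9
e (MAX): max(-14, -9) = -9
t (MIN): min(-10, -2, -19, -6) = -19
u (MIN): min(11, -10) = -10
f (MAX): max(-19, -10) = -10
Mid (MIN): min(1, -9, -10) = -10
g (MIN): min(4, 6, -3, -20) = -20
h (MIN): min(-5, 20, 1, -15) = -15
a (MAX): max(-20, -15) = -15
j (MIN): min(-14, -7) = -14
k (MIN): min(9, 19, -7) = -7
b (MAX): max(-14, -7) = -7
m (MIN): min(-8, -7, -5, -13) = -13
n (MIN): min(18, -8) = -8
c (MAX): max(-13, -8) = -8
Left (MIN): min(-15, -7, -8) = -15
MAX prefers the higher value; Mid=-10, Left=-15. Mid is better since -10 > -15.

Mid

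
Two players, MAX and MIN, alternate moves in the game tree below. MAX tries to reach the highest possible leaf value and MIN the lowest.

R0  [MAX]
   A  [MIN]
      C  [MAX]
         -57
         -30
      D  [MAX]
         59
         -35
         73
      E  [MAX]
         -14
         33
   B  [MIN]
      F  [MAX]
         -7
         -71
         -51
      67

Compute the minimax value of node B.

F (MAX): max(-7, -71, -51) = -7
B (MIN): min(-7, 67) = -7

-7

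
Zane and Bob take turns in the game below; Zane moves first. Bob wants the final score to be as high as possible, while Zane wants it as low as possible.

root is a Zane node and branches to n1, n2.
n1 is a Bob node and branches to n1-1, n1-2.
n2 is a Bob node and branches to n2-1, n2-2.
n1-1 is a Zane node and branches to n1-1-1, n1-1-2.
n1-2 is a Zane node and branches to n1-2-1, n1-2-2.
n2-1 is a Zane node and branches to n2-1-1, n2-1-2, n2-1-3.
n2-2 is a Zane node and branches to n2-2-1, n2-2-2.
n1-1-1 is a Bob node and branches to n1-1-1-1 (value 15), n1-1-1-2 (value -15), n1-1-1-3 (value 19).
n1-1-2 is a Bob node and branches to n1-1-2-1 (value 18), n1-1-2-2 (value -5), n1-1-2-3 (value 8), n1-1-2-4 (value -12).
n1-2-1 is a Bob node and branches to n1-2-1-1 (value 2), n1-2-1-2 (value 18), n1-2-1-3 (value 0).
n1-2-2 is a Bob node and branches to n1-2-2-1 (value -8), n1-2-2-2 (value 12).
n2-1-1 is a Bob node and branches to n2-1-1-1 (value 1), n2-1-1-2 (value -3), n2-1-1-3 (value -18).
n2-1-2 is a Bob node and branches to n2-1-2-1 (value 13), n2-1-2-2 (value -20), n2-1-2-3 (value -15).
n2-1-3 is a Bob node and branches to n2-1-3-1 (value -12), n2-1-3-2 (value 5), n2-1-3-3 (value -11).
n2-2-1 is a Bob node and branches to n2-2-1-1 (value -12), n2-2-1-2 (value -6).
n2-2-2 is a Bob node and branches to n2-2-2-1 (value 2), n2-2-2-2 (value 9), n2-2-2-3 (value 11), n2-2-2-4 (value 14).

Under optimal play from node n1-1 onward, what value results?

n1-1-1 (Bob): max(15, -15, 19) = 19
n1-1-2 (Bob): max(18, -5, 8, -12) = 18
n1-1 (Zane): min(19, 18) = 18

18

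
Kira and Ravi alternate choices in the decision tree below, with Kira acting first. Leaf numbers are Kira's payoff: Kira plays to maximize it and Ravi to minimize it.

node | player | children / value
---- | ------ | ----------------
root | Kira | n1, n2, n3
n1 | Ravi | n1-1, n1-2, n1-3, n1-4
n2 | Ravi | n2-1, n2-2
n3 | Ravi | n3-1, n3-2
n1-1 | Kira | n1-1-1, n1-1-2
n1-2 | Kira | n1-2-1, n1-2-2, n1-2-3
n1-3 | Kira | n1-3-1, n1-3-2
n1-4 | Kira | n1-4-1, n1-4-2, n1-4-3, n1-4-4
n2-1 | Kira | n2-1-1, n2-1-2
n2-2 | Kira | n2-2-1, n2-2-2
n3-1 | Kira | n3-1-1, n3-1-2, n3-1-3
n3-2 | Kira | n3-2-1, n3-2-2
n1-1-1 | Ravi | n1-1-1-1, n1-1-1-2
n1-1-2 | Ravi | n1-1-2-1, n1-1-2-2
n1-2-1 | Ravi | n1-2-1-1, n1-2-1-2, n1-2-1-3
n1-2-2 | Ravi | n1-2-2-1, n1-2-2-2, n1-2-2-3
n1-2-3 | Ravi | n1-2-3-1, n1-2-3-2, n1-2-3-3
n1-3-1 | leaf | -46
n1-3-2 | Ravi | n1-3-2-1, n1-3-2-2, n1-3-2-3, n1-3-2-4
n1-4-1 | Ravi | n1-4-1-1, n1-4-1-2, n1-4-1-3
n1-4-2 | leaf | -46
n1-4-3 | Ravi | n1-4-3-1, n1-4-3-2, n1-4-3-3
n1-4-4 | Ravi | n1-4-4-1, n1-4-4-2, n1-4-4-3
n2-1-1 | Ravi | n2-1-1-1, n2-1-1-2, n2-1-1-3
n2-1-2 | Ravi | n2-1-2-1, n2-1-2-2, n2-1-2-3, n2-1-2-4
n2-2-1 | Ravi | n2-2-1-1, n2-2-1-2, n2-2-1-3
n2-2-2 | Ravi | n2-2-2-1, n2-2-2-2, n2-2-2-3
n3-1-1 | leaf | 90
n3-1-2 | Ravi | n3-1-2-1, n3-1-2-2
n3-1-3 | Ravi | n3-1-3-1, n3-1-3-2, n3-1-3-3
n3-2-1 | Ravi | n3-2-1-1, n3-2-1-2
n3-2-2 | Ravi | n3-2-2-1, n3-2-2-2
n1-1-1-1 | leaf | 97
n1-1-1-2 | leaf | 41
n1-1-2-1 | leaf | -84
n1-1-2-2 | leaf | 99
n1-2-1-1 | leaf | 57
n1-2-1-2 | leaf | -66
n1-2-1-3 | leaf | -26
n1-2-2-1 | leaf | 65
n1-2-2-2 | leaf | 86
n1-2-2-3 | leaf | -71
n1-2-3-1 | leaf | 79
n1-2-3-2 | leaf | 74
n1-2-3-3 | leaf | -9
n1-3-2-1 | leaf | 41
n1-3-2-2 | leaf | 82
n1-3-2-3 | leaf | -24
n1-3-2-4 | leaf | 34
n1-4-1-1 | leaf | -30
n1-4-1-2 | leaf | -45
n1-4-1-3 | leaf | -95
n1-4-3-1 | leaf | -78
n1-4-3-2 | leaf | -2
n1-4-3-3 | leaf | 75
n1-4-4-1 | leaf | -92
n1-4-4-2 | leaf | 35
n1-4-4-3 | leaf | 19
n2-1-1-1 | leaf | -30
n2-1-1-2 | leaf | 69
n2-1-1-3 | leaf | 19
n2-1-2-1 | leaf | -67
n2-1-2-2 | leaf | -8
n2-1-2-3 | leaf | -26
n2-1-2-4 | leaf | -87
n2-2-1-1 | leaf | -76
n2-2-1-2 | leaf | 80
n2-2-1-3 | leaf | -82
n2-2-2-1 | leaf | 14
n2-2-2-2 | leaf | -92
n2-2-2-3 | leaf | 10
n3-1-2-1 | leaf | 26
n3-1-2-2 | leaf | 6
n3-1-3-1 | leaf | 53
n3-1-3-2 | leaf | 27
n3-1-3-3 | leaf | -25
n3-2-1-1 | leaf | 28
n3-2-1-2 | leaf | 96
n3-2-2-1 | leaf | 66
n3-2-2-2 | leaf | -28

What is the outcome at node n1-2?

n1-2-1 (Ravi): min(57, -66, -26) = -66
n1-2-2 (Ravi): min(65, 86, -71) = -71
n1-2-3 (Ravi): min(79, 74, -9) = -9
n1-2 (Kira): max(-66, -71, -9) = -9

-9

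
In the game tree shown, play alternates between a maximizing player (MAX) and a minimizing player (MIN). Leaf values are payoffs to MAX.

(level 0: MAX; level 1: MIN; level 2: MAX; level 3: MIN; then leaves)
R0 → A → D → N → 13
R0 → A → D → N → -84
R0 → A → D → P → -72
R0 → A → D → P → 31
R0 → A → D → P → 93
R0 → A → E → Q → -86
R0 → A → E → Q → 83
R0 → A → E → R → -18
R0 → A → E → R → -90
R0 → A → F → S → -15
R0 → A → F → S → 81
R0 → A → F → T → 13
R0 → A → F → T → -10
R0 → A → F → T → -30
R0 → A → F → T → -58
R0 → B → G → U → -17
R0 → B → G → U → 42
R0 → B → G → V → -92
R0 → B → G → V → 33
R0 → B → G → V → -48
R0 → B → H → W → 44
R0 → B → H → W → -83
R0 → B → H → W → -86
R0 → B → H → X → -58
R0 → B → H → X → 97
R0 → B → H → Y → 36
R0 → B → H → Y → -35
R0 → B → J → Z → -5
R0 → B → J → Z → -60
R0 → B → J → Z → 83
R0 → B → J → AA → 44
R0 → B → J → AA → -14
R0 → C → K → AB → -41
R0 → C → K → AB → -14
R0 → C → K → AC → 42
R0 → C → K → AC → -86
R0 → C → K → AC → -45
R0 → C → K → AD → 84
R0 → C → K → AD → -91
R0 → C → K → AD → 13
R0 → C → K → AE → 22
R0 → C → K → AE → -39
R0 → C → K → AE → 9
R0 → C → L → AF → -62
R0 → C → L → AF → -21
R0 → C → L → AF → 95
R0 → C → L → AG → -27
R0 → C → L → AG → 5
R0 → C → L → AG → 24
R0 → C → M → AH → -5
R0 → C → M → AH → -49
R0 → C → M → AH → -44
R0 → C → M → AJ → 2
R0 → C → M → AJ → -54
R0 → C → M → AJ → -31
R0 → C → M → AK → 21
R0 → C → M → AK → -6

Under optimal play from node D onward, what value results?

-72

N (MIN): min(13, -84) = -84
P (MIN): min(-72, 31, 93) = -72
D (MAX): max(-84, -72) = -72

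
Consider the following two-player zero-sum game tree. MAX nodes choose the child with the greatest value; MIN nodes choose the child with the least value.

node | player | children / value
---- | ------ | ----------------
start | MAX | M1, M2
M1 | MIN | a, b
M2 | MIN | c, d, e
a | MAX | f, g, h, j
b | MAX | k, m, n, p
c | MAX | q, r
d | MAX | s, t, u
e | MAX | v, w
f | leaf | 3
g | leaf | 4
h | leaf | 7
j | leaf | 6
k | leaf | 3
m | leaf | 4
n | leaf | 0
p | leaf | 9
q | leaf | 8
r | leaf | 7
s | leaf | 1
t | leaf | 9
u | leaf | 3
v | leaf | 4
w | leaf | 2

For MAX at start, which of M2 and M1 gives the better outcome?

M1

c (MAX): max(8, 7) = 8
d (MAX): max(1, 9, 3) = 9
e (MAX): max(4, 2) = 4
M2 (MIN): min(8, 9, 4) = 4
a (MAX): max(3, 4, 7, 6) = 7
b (MAX): max(3, 4, 0, 9) = 9
M1 (MIN): min(7, 9) = 7
MAX prefers the higher value; M2=4, M1=7. M1 is better since 7 > 4.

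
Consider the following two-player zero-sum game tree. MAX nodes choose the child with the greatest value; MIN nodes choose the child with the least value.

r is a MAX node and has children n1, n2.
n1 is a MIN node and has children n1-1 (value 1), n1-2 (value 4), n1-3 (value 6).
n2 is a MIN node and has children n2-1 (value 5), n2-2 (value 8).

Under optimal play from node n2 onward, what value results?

5

n2 (MIN): min(5, 8) = 5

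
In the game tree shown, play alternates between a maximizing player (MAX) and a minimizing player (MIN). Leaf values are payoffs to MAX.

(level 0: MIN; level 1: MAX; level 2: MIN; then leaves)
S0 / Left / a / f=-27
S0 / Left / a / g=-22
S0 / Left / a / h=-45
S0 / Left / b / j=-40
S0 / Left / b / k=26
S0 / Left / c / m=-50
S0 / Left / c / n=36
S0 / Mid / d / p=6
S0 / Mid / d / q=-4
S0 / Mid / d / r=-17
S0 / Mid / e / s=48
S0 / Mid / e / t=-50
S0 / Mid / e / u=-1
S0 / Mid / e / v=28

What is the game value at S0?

a (MIN): min(-27, -22, -45) = -45
b (MIN): min(-40, 26) = -40
c (MIN): min(-50, 36) = -50
Left (MAX): max(-45, -40, -50) = -40
d (MIN): min(6, -4, -17) = -17
e (MIN): min(48, -50, -1, 28) = -50
Mid (MAX): max(-17, -50) = -17
S0 (MIN): min(-40, -17) = -40

-40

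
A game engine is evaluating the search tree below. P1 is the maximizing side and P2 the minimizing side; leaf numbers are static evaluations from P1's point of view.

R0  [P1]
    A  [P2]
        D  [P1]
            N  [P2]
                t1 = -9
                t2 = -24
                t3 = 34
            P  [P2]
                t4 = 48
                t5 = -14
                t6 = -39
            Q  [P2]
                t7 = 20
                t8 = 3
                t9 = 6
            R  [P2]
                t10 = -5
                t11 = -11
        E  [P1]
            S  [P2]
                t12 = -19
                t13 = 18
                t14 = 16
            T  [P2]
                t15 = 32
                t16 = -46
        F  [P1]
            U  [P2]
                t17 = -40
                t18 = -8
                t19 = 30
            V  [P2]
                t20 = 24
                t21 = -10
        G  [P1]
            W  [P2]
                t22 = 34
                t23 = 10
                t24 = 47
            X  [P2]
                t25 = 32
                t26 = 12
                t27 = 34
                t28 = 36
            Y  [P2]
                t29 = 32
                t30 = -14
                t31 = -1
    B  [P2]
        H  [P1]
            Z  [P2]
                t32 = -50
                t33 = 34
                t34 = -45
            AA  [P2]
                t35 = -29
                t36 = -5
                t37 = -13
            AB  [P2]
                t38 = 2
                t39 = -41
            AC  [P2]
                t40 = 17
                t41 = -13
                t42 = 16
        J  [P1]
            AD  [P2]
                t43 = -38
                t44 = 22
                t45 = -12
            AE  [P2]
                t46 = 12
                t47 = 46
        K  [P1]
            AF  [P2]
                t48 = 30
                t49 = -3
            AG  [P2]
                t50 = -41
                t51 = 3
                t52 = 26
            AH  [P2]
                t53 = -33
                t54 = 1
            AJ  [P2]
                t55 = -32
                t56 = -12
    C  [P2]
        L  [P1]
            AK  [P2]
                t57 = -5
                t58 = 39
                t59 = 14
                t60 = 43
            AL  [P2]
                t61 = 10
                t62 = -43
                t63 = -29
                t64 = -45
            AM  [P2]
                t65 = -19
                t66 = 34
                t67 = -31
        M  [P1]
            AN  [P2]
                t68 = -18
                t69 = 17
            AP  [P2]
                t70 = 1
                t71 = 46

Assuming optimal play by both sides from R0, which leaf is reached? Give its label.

N (P2): min(-9, -24, 34) = -24
P (P2): min(48, -14, -39) = -39
Q (P2): min(20, 3, 6) = 3
R (P2): min(-5, -11) = -11
D (P1): max(-24, -39, 3, -11) = 3
S (P2): min(-19, 18, 16) = -19
T (P2): min(32, -46) = -46
E (P1): max(-19, -46) = -19
U (P2): min(-40, -8, 30) = -40
V (P2): min(24, -10) = -10
F (P1): max(-40, -10) = -10
W (P2): min(34, 10, 47) = 10
X (P2): min(32, 12, 34, 36) = 12
Y (P2): min(32, -14, -1) = -14
G (P1): max(10, 12, -14) = 12
A (P2): min(3, -19, -10, 12) = -19
Z (P2): min(-50, 34, -45) = -50
AA (P2): min(-29, -5, -13) = -29
AB (P2): min(2, -41) = -41
AC (P2): min(17, -13, 16) = -13
H (P1): max(-50, -29, -41, -13) = -13
AD (P2): min(-38, 22, -12) = -38
AE (P2): min(12, 46) = 12
J (P1): max(-38, 12) = 12
AF (P2): min(30, -3) = -3
AG (P2): min(-41, 3, 26) = -41
AH (P2): min(-33, 1) = -33
AJ (P2): min(-32, -12) = -32
K (P1): max(-3, -41, -33, -32) = -3
B (P2): min(-13, 12, -3) = -13
AK (P2): min(-5, 39, 14, 43) = -5
AL (P2): min(10, -43, -29, -45) = -45
AM (P2): min(-19, 34, -31) = -31
L (P1): max(-5, -45, -31) = -5
AN (P2): min(-18, 17) = -18
AP (P2): min(1, 46) = 1
M (P1): max(-18, 1) = 1
C (P2): min(-5, 1) = -5
R0 (P1): max(-19, -13, -5) = -5
At R0, P1 picks C (highest: -5).
At C, P2 picks L (lowest: -5).
At L, P1 picks AK (highest: -5).
At AK, P2 picks t57 (lowest: -5).
Terminal value -5.

t57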